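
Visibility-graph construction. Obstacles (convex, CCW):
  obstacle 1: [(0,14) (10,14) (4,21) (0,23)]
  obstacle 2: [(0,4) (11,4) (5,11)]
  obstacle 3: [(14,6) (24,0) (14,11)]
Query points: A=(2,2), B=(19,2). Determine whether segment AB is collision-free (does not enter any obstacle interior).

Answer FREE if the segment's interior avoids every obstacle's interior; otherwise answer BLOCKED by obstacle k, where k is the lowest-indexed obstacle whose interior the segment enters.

FREE

Obstacle 1 [(0,14) (10,14) (4,21) (0,23)]:
  edge (0,14)–(10,14): clear
  edge (10,14)–(4,21): clear
  edge (4,21)–(0,23): clear
  edge (0,23)–(0,14): clear
  midpoint (21/2,2) outside
  → clear
Obstacle 2 [(0,4) (11,4) (5,11)]:
  edge (0,4)–(11,4): clear
  edge (11,4)–(5,11): clear
  edge (5,11)–(0,4): clear
  midpoint (21/2,2) outside
  → clear
Obstacle 3 [(14,6) (24,0) (14,11)]:
  edge (14,6)–(24,0): clear
  edge (24,0)–(14,11): clear
  edge (14,11)–(14,6): clear
  midpoint (21/2,2) outside
  → clear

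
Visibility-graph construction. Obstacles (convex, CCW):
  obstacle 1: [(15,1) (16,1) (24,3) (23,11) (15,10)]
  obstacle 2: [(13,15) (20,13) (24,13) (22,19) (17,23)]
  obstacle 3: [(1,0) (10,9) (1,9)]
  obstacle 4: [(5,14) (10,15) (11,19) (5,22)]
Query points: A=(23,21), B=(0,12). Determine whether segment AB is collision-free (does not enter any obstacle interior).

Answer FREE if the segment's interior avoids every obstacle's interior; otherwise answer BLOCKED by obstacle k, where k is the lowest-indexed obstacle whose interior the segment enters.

Obstacle 1 [(15,1) (16,1) (24,3) (23,11) (15,10)]:
  edge (15,1)–(16,1): clear
  edge (16,1)–(24,3): clear
  edge (24,3)–(23,11): clear
  edge (23,11)–(15,10): clear
  edge (15,10)–(15,1): clear
  midpoint (23/2,33/2) outside
  → clear
Obstacle 2 [(13,15) (20,13) (24,13) (22,19) (17,23)]:
  edge (13,15)–(20,13): clear
  edge (20,13)–(24,13): clear
  edge (24,13)–(22,19): clear
  edge (22,19)–(17,23): crosses AB
  edge (17,23)–(13,15): crosses AB
  → BLOCKED
Obstacle 3 [(1,0) (10,9) (1,9)]:
  edge (1,0)–(10,9): clear
  edge (10,9)–(1,9): clear
  edge (1,9)–(1,0): clear
  midpoint (23/2,33/2) outside
  → clear
Obstacle 4 [(5,14) (10,15) (11,19) (5,22)]:
  edge (5,14)–(10,15): crosses AB
  edge (10,15)–(11,19): crosses AB
  edge (11,19)–(5,22): clear
  edge (5,22)–(5,14): clear
  → BLOCKED

BLOCKED by obstacle 2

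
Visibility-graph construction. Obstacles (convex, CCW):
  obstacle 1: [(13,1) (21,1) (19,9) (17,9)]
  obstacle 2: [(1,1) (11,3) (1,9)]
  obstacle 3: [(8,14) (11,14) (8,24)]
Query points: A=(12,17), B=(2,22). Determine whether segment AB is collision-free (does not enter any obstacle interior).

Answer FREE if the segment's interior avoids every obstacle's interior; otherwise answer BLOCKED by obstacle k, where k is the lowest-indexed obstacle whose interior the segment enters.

Obstacle 1 [(13,1) (21,1) (19,9) (17,9)]:
  edge (13,1)–(21,1): clear
  edge (21,1)–(19,9): clear
  edge (19,9)–(17,9): clear
  edge (17,9)–(13,1): clear
  midpoint (7,39/2) outside
  → clear
Obstacle 2 [(1,1) (11,3) (1,9)]:
  edge (1,1)–(11,3): clear
  edge (11,3)–(1,9): clear
  edge (1,9)–(1,1): clear
  midpoint (7,39/2) outside
  → clear
Obstacle 3 [(8,14) (11,14) (8,24)]:
  edge (8,14)–(11,14): clear
  edge (11,14)–(8,24): crosses AB
  edge (8,24)–(8,14): crosses AB
  → BLOCKED

BLOCKED by obstacle 3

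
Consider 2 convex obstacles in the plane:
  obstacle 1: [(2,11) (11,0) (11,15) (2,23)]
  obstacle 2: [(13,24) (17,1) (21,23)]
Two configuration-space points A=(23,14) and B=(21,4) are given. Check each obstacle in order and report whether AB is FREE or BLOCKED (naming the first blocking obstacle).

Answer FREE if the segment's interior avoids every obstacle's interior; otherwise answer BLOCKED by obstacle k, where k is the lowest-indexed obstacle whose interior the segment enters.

Obstacle 1 [(2,11) (11,0) (11,15) (2,23)]:
  edge (2,11)–(11,0): clear
  edge (11,0)–(11,15): clear
  edge (11,15)–(2,23): clear
  edge (2,23)–(2,11): clear
  midpoint (22,9) outside
  → clear
Obstacle 2 [(13,24) (17,1) (21,23)]:
  edge (13,24)–(17,1): clear
  edge (17,1)–(21,23): clear
  edge (21,23)–(13,24): clear
  midpoint (22,9) outside
  → clear

FREE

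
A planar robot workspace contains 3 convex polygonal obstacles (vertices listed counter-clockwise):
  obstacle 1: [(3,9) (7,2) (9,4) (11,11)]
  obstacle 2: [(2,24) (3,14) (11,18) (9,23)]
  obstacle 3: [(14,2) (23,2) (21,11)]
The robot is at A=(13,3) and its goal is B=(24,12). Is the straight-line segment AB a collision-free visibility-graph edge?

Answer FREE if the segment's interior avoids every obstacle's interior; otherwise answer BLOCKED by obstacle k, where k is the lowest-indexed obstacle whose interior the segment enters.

Obstacle 1 [(3,9) (7,2) (9,4) (11,11)]:
  edge (3,9)–(7,2): clear
  edge (7,2)–(9,4): clear
  edge (9,4)–(11,11): clear
  edge (11,11)–(3,9): clear
  midpoint (37/2,15/2) outside
  → clear
Obstacle 2 [(2,24) (3,14) (11,18) (9,23)]:
  edge (2,24)–(3,14): clear
  edge (3,14)–(11,18): clear
  edge (11,18)–(9,23): clear
  edge (9,23)–(2,24): clear
  midpoint (37/2,15/2) outside
  → clear
Obstacle 3 [(14,2) (23,2) (21,11)]:
  edge (14,2)–(23,2): clear
  edge (23,2)–(21,11): crosses AB
  edge (21,11)–(14,2): crosses AB
  → BLOCKED

BLOCKED by obstacle 3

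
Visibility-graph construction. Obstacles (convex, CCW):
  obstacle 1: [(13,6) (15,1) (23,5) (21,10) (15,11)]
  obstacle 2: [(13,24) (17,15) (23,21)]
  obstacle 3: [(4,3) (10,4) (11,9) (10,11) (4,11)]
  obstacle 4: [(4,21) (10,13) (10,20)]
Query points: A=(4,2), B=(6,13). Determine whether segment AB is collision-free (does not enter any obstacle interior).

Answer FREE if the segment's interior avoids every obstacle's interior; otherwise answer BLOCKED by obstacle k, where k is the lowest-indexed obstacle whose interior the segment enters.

BLOCKED by obstacle 3

Obstacle 1 [(13,6) (15,1) (23,5) (21,10) (15,11)]:
  edge (13,6)–(15,1): clear
  edge (15,1)–(23,5): clear
  edge (23,5)–(21,10): clear
  edge (21,10)–(15,11): clear
  edge (15,11)–(13,6): clear
  midpoint (5,15/2) outside
  → clear
Obstacle 2 [(13,24) (17,15) (23,21)]:
  edge (13,24)–(17,15): clear
  edge (17,15)–(23,21): clear
  edge (23,21)–(13,24): clear
  midpoint (5,15/2) outside
  → clear
Obstacle 3 [(4,3) (10,4) (11,9) (10,11) (4,11)]:
  edge (4,3)–(10,4): crosses AB
  edge (10,4)–(11,9): clear
  edge (11,9)–(10,11): clear
  edge (10,11)–(4,11): crosses AB
  edge (4,11)–(4,3): clear
  → BLOCKED
Obstacle 4 [(4,21) (10,13) (10,20)]:
  edge (4,21)–(10,13): clear
  edge (10,13)–(10,20): clear
  edge (10,20)–(4,21): clear
  midpoint (5,15/2) outside
  → clear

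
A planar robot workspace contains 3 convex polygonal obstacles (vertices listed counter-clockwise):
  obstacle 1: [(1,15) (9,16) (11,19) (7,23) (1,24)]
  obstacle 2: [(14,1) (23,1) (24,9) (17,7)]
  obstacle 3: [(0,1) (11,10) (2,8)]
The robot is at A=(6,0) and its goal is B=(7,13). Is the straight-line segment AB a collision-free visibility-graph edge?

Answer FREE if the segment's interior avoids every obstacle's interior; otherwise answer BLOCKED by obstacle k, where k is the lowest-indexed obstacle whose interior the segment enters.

Obstacle 1 [(1,15) (9,16) (11,19) (7,23) (1,24)]:
  edge (1,15)–(9,16): clear
  edge (9,16)–(11,19): clear
  edge (11,19)–(7,23): clear
  edge (7,23)–(1,24): clear
  edge (1,24)–(1,15): clear
  midpoint (13/2,13/2) outside
  → clear
Obstacle 2 [(14,1) (23,1) (24,9) (17,7)]:
  edge (14,1)–(23,1): clear
  edge (23,1)–(24,9): clear
  edge (24,9)–(17,7): clear
  edge (17,7)–(14,1): clear
  midpoint (13/2,13/2) outside
  → clear
Obstacle 3 [(0,1) (11,10) (2,8)]:
  edge (0,1)–(11,10): crosses AB
  edge (11,10)–(2,8): crosses AB
  edge (2,8)–(0,1): clear
  → BLOCKED

BLOCKED by obstacle 3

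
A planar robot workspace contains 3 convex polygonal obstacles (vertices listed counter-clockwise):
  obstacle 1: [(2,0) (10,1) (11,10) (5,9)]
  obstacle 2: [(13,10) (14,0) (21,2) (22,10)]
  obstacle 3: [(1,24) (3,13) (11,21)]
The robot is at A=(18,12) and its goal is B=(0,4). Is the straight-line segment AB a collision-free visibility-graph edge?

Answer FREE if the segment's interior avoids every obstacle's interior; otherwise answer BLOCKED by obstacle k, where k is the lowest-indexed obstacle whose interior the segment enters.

BLOCKED by obstacle 1

Obstacle 1 [(2,0) (10,1) (11,10) (5,9)]:
  edge (2,0)–(10,1): clear
  edge (10,1)–(11,10): crosses AB
  edge (11,10)–(5,9): clear
  edge (5,9)–(2,0): crosses AB
  → BLOCKED
Obstacle 2 [(13,10) (14,0) (21,2) (22,10)]:
  edge (13,10)–(14,0): crosses AB
  edge (14,0)–(21,2): clear
  edge (21,2)–(22,10): clear
  edge (22,10)–(13,10): crosses AB
  → BLOCKED
Obstacle 3 [(1,24) (3,13) (11,21)]:
  edge (1,24)–(3,13): clear
  edge (3,13)–(11,21): clear
  edge (11,21)–(1,24): clear
  midpoint (9,8) outside
  → clear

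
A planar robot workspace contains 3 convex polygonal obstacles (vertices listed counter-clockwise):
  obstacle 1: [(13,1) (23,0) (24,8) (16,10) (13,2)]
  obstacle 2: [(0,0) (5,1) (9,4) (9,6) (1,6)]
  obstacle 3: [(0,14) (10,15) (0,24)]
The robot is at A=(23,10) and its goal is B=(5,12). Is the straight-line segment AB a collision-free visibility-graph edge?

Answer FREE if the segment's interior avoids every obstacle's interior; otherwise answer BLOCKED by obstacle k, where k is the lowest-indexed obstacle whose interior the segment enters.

FREE

Obstacle 1 [(13,1) (23,0) (24,8) (16,10) (13,2)]:
  edge (13,1)–(23,0): clear
  edge (23,0)–(24,8): clear
  edge (24,8)–(16,10): clear
  edge (16,10)–(13,2): clear
  edge (13,2)–(13,1): clear
  midpoint (14,11) outside
  → clear
Obstacle 2 [(0,0) (5,1) (9,4) (9,6) (1,6)]:
  edge (0,0)–(5,1): clear
  edge (5,1)–(9,4): clear
  edge (9,4)–(9,6): clear
  edge (9,6)–(1,6): clear
  edge (1,6)–(0,0): clear
  midpoint (14,11) outside
  → clear
Obstacle 3 [(0,14) (10,15) (0,24)]:
  edge (0,14)–(10,15): clear
  edge (10,15)–(0,24): clear
  edge (0,24)–(0,14): clear
  midpoint (14,11) outside
  → clear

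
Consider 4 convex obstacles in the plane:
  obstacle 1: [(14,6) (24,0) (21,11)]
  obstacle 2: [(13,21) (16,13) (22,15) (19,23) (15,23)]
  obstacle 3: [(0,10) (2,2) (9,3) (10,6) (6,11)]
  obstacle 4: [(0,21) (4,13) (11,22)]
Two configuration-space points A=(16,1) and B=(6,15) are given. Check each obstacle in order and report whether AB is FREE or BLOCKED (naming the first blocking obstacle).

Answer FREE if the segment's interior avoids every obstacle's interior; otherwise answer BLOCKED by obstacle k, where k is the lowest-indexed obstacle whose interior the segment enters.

FREE

Obstacle 1 [(14,6) (24,0) (21,11)]:
  edge (14,6)–(24,0): clear
  edge (24,0)–(21,11): clear
  edge (21,11)–(14,6): clear
  midpoint (11,8) outside
  → clear
Obstacle 2 [(13,21) (16,13) (22,15) (19,23) (15,23)]:
  edge (13,21)–(16,13): clear
  edge (16,13)–(22,15): clear
  edge (22,15)–(19,23): clear
  edge (19,23)–(15,23): clear
  edge (15,23)–(13,21): clear
  midpoint (11,8) outside
  → clear
Obstacle 3 [(0,10) (2,2) (9,3) (10,6) (6,11)]:
  edge (0,10)–(2,2): clear
  edge (2,2)–(9,3): clear
  edge (9,3)–(10,6): clear
  edge (10,6)–(6,11): clear
  edge (6,11)–(0,10): clear
  midpoint (11,8) outside
  → clear
Obstacle 4 [(0,21) (4,13) (11,22)]:
  edge (0,21)–(4,13): clear
  edge (4,13)–(11,22): clear
  edge (11,22)–(0,21): clear
  midpoint (11,8) outside
  → clear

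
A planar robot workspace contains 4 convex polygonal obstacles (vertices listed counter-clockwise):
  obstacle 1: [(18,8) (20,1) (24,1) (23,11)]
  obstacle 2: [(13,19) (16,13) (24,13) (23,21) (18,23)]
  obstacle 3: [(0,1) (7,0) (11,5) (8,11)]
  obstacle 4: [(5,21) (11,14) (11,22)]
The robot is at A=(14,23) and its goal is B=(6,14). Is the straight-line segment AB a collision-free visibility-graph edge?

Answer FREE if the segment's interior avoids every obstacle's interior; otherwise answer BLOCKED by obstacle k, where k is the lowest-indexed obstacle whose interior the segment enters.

Obstacle 1 [(18,8) (20,1) (24,1) (23,11)]:
  edge (18,8)–(20,1): clear
  edge (20,1)–(24,1): clear
  edge (24,1)–(23,11): clear
  edge (23,11)–(18,8): clear
  midpoint (10,37/2) outside
  → clear
Obstacle 2 [(13,19) (16,13) (24,13) (23,21) (18,23)]:
  edge (13,19)–(16,13): clear
  edge (16,13)–(24,13): clear
  edge (24,13)–(23,21): clear
  edge (23,21)–(18,23): clear
  edge (18,23)–(13,19): clear
  midpoint (10,37/2) outside
  → clear
Obstacle 3 [(0,1) (7,0) (11,5) (8,11)]:
  edge (0,1)–(7,0): clear
  edge (7,0)–(11,5): clear
  edge (11,5)–(8,11): clear
  edge (8,11)–(0,1): clear
  midpoint (10,37/2) outside
  → clear
Obstacle 4 [(5,21) (11,14) (11,22)]:
  edge (5,21)–(11,14): crosses AB
  edge (11,14)–(11,22): crosses AB
  edge (11,22)–(5,21): clear
  → BLOCKED

BLOCKED by obstacle 4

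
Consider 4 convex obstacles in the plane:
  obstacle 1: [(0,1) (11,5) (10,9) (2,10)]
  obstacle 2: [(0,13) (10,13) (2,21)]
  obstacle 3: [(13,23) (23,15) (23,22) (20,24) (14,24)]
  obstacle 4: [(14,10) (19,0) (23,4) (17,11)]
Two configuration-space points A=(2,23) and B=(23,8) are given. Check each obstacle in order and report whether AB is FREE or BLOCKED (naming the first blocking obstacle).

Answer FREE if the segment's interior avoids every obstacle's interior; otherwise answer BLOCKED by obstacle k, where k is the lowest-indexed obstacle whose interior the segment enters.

Obstacle 1 [(0,1) (11,5) (10,9) (2,10)]:
  edge (0,1)–(11,5): clear
  edge (11,5)–(10,9): clear
  edge (10,9)–(2,10): clear
  edge (2,10)–(0,1): clear
  midpoint (25/2,31/2) outside
  → clear
Obstacle 2 [(0,13) (10,13) (2,21)]:
  edge (0,13)–(10,13): clear
  edge (10,13)–(2,21): clear
  edge (2,21)–(0,13): clear
  midpoint (25/2,31/2) outside
  → clear
Obstacle 3 [(13,23) (23,15) (23,22) (20,24) (14,24)]:
  edge (13,23)–(23,15): clear
  edge (23,15)–(23,22): clear
  edge (23,22)–(20,24): clear
  edge (20,24)–(14,24): clear
  edge (14,24)–(13,23): clear
  midpoint (25/2,31/2) outside
  → clear
Obstacle 4 [(14,10) (19,0) (23,4) (17,11)]:
  edge (14,10)–(19,0): clear
  edge (19,0)–(23,4): clear
  edge (23,4)–(17,11): clear
  edge (17,11)–(14,10): clear
  midpoint (25/2,31/2) outside
  → clear

FREE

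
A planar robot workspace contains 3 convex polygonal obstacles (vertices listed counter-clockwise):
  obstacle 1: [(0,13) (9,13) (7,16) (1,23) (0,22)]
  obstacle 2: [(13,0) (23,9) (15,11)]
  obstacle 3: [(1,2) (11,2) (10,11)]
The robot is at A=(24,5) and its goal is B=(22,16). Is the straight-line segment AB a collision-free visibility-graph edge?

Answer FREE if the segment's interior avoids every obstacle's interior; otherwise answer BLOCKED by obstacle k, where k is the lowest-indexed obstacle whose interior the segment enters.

FREE

Obstacle 1 [(0,13) (9,13) (7,16) (1,23) (0,22)]:
  edge (0,13)–(9,13): clear
  edge (9,13)–(7,16): clear
  edge (7,16)–(1,23): clear
  edge (1,23)–(0,22): clear
  edge (0,22)–(0,13): clear
  midpoint (23,21/2) outside
  → clear
Obstacle 2 [(13,0) (23,9) (15,11)]:
  edge (13,0)–(23,9): clear
  edge (23,9)–(15,11): clear
  edge (15,11)–(13,0): clear
  midpoint (23,21/2) outside
  → clear
Obstacle 3 [(1,2) (11,2) (10,11)]:
  edge (1,2)–(11,2): clear
  edge (11,2)–(10,11): clear
  edge (10,11)–(1,2): clear
  midpoint (23,21/2) outside
  → clear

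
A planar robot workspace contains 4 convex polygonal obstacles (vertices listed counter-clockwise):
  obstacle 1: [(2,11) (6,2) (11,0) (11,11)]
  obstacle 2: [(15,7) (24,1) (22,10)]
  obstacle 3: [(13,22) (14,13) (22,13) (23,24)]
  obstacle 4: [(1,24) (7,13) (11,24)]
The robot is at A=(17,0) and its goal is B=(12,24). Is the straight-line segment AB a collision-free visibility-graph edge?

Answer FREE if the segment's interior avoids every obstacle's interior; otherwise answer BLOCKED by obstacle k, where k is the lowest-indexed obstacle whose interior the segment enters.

BLOCKED by obstacle 2

Obstacle 1 [(2,11) (6,2) (11,0) (11,11)]:
  edge (2,11)–(6,2): clear
  edge (6,2)–(11,0): clear
  edge (11,0)–(11,11): clear
  edge (11,11)–(2,11): clear
  midpoint (29/2,12) outside
  → clear
Obstacle 2 [(15,7) (24,1) (22,10)]:
  edge (15,7)–(24,1): crosses AB
  edge (24,1)–(22,10): clear
  edge (22,10)–(15,7): crosses AB
  → BLOCKED
Obstacle 3 [(13,22) (14,13) (22,13) (23,24)]:
  edge (13,22)–(14,13): crosses AB
  edge (14,13)–(22,13): crosses AB
  edge (22,13)–(23,24): clear
  edge (23,24)–(13,22): clear
  → BLOCKED
Obstacle 4 [(1,24) (7,13) (11,24)]:
  edge (1,24)–(7,13): clear
  edge (7,13)–(11,24): clear
  edge (11,24)–(1,24): clear
  midpoint (29/2,12) outside
  → clear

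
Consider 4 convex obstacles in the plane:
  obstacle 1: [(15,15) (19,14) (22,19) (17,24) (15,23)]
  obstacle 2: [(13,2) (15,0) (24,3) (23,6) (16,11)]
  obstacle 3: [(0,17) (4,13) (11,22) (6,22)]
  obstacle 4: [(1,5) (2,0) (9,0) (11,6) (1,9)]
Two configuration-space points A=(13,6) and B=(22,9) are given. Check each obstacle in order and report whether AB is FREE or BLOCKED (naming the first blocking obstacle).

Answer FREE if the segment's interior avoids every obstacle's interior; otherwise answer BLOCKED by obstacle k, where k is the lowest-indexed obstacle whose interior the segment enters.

Obstacle 1 [(15,15) (19,14) (22,19) (17,24) (15,23)]:
  edge (15,15)–(19,14): clear
  edge (19,14)–(22,19): clear
  edge (22,19)–(17,24): clear
  edge (17,24)–(15,23): clear
  edge (15,23)–(15,15): clear
  midpoint (35/2,15/2) outside
  → clear
Obstacle 2 [(13,2) (15,0) (24,3) (23,6) (16,11)]:
  edge (13,2)–(15,0): clear
  edge (15,0)–(24,3): clear
  edge (24,3)–(23,6): clear
  edge (23,6)–(16,11): crosses AB
  edge (16,11)–(13,2): crosses AB
  → BLOCKED
Obstacle 3 [(0,17) (4,13) (11,22) (6,22)]:
  edge (0,17)–(4,13): clear
  edge (4,13)–(11,22): clear
  edge (11,22)–(6,22): clear
  edge (6,22)–(0,17): clear
  midpoint (35/2,15/2) outside
  → clear
Obstacle 4 [(1,5) (2,0) (9,0) (11,6) (1,9)]:
  edge (1,5)–(2,0): clear
  edge (2,0)–(9,0): clear
  edge (9,0)–(11,6): clear
  edge (11,6)–(1,9): clear
  edge (1,9)–(1,5): clear
  midpoint (35/2,15/2) outside
  → clear

BLOCKED by obstacle 2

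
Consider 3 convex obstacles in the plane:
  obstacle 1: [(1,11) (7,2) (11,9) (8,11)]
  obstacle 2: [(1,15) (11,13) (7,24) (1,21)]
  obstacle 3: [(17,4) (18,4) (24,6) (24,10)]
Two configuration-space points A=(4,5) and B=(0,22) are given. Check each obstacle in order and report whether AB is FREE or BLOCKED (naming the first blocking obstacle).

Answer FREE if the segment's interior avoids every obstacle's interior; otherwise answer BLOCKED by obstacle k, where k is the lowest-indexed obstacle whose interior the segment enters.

Obstacle 1 [(1,11) (7,2) (11,9) (8,11)]:
  edge (1,11)–(7,2): crosses AB
  edge (7,2)–(11,9): clear
  edge (11,9)–(8,11): clear
  edge (8,11)–(1,11): crosses AB
  → BLOCKED
Obstacle 2 [(1,15) (11,13) (7,24) (1,21)]:
  edge (1,15)–(11,13): crosses AB
  edge (11,13)–(7,24): clear
  edge (7,24)–(1,21): clear
  edge (1,21)–(1,15): crosses AB
  → BLOCKED
Obstacle 3 [(17,4) (18,4) (24,6) (24,10)]:
  edge (17,4)–(18,4): clear
  edge (18,4)–(24,6): clear
  edge (24,6)–(24,10): clear
  edge (24,10)–(17,4): clear
  midpoint (2,27/2) outside
  → clear

BLOCKED by obstacle 1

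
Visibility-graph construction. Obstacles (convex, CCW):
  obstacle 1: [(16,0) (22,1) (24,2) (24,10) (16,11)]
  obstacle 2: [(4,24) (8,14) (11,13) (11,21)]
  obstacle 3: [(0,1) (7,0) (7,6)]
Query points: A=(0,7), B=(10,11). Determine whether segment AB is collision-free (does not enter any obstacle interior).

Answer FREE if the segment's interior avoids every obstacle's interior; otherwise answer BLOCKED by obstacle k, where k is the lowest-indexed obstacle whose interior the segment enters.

FREE

Obstacle 1 [(16,0) (22,1) (24,2) (24,10) (16,11)]:
  edge (16,0)–(22,1): clear
  edge (22,1)–(24,2): clear
  edge (24,2)–(24,10): clear
  edge (24,10)–(16,11): clear
  edge (16,11)–(16,0): clear
  midpoint (5,9) outside
  → clear
Obstacle 2 [(4,24) (8,14) (11,13) (11,21)]:
  edge (4,24)–(8,14): clear
  edge (8,14)–(11,13): clear
  edge (11,13)–(11,21): clear
  edge (11,21)–(4,24): clear
  midpoint (5,9) outside
  → clear
Obstacle 3 [(0,1) (7,0) (7,6)]:
  edge (0,1)–(7,0): clear
  edge (7,0)–(7,6): clear
  edge (7,6)–(0,1): clear
  midpoint (5,9) outside
  → clear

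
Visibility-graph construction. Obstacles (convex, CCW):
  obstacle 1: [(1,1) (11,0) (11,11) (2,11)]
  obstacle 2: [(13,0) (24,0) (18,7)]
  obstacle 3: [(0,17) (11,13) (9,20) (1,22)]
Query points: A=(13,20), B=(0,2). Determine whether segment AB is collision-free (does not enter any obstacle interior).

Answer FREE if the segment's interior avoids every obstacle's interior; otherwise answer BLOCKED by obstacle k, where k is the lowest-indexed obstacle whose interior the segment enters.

BLOCKED by obstacle 1

Obstacle 1 [(1,1) (11,0) (11,11) (2,11)]:
  edge (1,1)–(11,0): clear
  edge (11,0)–(11,11): clear
  edge (11,11)–(2,11): crosses AB
  edge (2,11)–(1,1): crosses AB
  → BLOCKED
Obstacle 2 [(13,0) (24,0) (18,7)]:
  edge (13,0)–(24,0): clear
  edge (24,0)–(18,7): clear
  edge (18,7)–(13,0): clear
  midpoint (13/2,11) outside
  → clear
Obstacle 3 [(0,17) (11,13) (9,20) (1,22)]:
  edge (0,17)–(11,13): crosses AB
  edge (11,13)–(9,20): crosses AB
  edge (9,20)–(1,22): clear
  edge (1,22)–(0,17): clear
  → BLOCKED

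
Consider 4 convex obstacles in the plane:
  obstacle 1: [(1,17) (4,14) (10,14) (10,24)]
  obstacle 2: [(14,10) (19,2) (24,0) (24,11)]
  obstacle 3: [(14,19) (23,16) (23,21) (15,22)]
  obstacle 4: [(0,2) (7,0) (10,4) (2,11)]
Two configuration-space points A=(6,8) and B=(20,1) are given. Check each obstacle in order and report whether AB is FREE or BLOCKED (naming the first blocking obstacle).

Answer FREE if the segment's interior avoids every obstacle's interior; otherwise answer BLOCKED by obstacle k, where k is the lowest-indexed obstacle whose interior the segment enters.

FREE

Obstacle 1 [(1,17) (4,14) (10,14) (10,24)]:
  edge (1,17)–(4,14): clear
  edge (4,14)–(10,14): clear
  edge (10,14)–(10,24): clear
  edge (10,24)–(1,17): clear
  midpoint (13,9/2) outside
  → clear
Obstacle 2 [(14,10) (19,2) (24,0) (24,11)]:
  edge (14,10)–(19,2): clear
  edge (19,2)–(24,0): clear
  edge (24,0)–(24,11): clear
  edge (24,11)–(14,10): clear
  midpoint (13,9/2) outside
  → clear
Obstacle 3 [(14,19) (23,16) (23,21) (15,22)]:
  edge (14,19)–(23,16): clear
  edge (23,16)–(23,21): clear
  edge (23,21)–(15,22): clear
  edge (15,22)–(14,19): clear
  midpoint (13,9/2) outside
  → clear
Obstacle 4 [(0,2) (7,0) (10,4) (2,11)]:
  edge (0,2)–(7,0): clear
  edge (7,0)–(10,4): clear
  edge (10,4)–(2,11): clear
  edge (2,11)–(0,2): clear
  midpoint (13,9/2) outside
  → clear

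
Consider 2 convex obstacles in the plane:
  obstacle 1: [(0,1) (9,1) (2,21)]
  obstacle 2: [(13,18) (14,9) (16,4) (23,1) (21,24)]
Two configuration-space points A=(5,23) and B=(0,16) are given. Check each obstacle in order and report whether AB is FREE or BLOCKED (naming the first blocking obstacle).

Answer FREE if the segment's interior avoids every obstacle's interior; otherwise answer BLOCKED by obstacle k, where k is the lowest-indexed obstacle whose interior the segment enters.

BLOCKED by obstacle 1

Obstacle 1 [(0,1) (9,1) (2,21)]:
  edge (0,1)–(9,1): clear
  edge (9,1)–(2,21): crosses AB
  edge (2,21)–(0,1): crosses AB
  → BLOCKED
Obstacle 2 [(13,18) (14,9) (16,4) (23,1) (21,24)]:
  edge (13,18)–(14,9): clear
  edge (14,9)–(16,4): clear
  edge (16,4)–(23,1): clear
  edge (23,1)–(21,24): clear
  edge (21,24)–(13,18): clear
  midpoint (5/2,39/2) outside
  → clear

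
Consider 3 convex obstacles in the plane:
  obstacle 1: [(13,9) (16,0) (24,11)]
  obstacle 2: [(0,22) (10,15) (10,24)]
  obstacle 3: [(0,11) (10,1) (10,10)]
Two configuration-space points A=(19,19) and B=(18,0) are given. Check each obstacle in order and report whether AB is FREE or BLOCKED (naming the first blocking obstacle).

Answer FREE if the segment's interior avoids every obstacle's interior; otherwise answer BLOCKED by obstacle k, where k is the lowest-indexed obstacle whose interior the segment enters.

BLOCKED by obstacle 1

Obstacle 1 [(13,9) (16,0) (24,11)]:
  edge (13,9)–(16,0): clear
  edge (16,0)–(24,11): crosses AB
  edge (24,11)–(13,9): crosses AB
  → BLOCKED
Obstacle 2 [(0,22) (10,15) (10,24)]:
  edge (0,22)–(10,15): clear
  edge (10,15)–(10,24): clear
  edge (10,24)–(0,22): clear
  midpoint (37/2,19/2) outside
  → clear
Obstacle 3 [(0,11) (10,1) (10,10)]:
  edge (0,11)–(10,1): clear
  edge (10,1)–(10,10): clear
  edge (10,10)–(0,11): clear
  midpoint (37/2,19/2) outside
  → clear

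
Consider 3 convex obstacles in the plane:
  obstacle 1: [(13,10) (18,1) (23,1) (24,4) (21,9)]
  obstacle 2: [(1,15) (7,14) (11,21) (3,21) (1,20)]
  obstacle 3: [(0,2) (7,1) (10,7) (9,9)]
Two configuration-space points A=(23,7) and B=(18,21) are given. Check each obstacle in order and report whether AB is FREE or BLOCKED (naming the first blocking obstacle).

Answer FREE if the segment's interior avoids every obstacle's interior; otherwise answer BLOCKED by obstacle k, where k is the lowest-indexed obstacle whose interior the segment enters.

Obstacle 1 [(13,10) (18,1) (23,1) (24,4) (21,9)]:
  edge (13,10)–(18,1): clear
  edge (18,1)–(23,1): clear
  edge (23,1)–(24,4): clear
  edge (24,4)–(21,9): clear
  edge (21,9)–(13,10): clear
  midpoint (41/2,14) outside
  → clear
Obstacle 2 [(1,15) (7,14) (11,21) (3,21) (1,20)]:
  edge (1,15)–(7,14): clear
  edge (7,14)–(11,21): clear
  edge (11,21)–(3,21): clear
  edge (3,21)–(1,20): clear
  edge (1,20)–(1,15): clear
  midpoint (41/2,14) outside
  → clear
Obstacle 3 [(0,2) (7,1) (10,7) (9,9)]:
  edge (0,2)–(7,1): clear
  edge (7,1)–(10,7): clear
  edge (10,7)–(9,9): clear
  edge (9,9)–(0,2): clear
  midpoint (41/2,14) outside
  → clear

FREE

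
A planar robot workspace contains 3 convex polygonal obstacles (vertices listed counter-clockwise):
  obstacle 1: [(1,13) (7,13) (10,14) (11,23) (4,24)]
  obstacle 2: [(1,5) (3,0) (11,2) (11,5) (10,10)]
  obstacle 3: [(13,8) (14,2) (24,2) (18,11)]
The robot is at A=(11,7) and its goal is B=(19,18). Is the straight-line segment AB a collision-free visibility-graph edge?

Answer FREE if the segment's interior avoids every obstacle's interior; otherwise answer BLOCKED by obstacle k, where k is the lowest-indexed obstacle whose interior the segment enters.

FREE

Obstacle 1 [(1,13) (7,13) (10,14) (11,23) (4,24)]:
  edge (1,13)–(7,13): clear
  edge (7,13)–(10,14): clear
  edge (10,14)–(11,23): clear
  edge (11,23)–(4,24): clear
  edge (4,24)–(1,13): clear
  midpoint (15,25/2) outside
  → clear
Obstacle 2 [(1,5) (3,0) (11,2) (11,5) (10,10)]:
  edge (1,5)–(3,0): clear
  edge (3,0)–(11,2): clear
  edge (11,2)–(11,5): clear
  edge (11,5)–(10,10): clear
  edge (10,10)–(1,5): clear
  midpoint (15,25/2) outside
  → clear
Obstacle 3 [(13,8) (14,2) (24,2) (18,11)]:
  edge (13,8)–(14,2): clear
  edge (14,2)–(24,2): clear
  edge (24,2)–(18,11): clear
  edge (18,11)–(13,8): clear
  midpoint (15,25/2) outside
  → clear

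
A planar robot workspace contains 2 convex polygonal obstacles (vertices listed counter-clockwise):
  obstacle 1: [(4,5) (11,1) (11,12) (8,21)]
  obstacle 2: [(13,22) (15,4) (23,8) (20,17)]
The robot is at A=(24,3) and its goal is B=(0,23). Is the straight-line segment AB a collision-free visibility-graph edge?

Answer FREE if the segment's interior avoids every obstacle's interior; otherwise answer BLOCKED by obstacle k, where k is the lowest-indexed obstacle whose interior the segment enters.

Obstacle 1 [(4,5) (11,1) (11,12) (8,21)]:
  edge (4,5)–(11,1): clear
  edge (11,1)–(11,12): clear
  edge (11,12)–(8,21): crosses AB
  edge (8,21)–(4,5): crosses AB
  → BLOCKED
Obstacle 2 [(13,22) (15,4) (23,8) (20,17)]:
  edge (13,22)–(15,4): crosses AB
  edge (15,4)–(23,8): crosses AB
  edge (23,8)–(20,17): clear
  edge (20,17)–(13,22): clear
  → BLOCKED

BLOCKED by obstacle 1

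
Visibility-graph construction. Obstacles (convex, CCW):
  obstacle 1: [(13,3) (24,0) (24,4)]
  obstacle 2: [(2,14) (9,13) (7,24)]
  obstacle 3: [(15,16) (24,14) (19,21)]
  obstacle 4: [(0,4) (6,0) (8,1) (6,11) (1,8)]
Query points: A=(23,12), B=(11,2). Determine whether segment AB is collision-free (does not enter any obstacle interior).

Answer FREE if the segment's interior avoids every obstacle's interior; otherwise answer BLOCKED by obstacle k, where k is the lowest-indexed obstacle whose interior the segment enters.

Obstacle 1 [(13,3) (24,0) (24,4)]:
  edge (13,3)–(24,0): clear
  edge (24,0)–(24,4): clear
  edge (24,4)–(13,3): clear
  midpoint (17,7) outside
  → clear
Obstacle 2 [(2,14) (9,13) (7,24)]:
  edge (2,14)–(9,13): clear
  edge (9,13)–(7,24): clear
  edge (7,24)–(2,14): clear
  midpoint (17,7) outside
  → clear
Obstacle 3 [(15,16) (24,14) (19,21)]:
  edge (15,16)–(24,14): clear
  edge (24,14)–(19,21): clear
  edge (19,21)–(15,16): clear
  midpoint (17,7) outside
  → clear
Obstacle 4 [(0,4) (6,0) (8,1) (6,11) (1,8)]:
  edge (0,4)–(6,0): clear
  edge (6,0)–(8,1): clear
  edge (8,1)–(6,11): clear
  edge (6,11)–(1,8): clear
  edge (1,8)–(0,4): clear
  midpoint (17,7) outside
  → clear

FREE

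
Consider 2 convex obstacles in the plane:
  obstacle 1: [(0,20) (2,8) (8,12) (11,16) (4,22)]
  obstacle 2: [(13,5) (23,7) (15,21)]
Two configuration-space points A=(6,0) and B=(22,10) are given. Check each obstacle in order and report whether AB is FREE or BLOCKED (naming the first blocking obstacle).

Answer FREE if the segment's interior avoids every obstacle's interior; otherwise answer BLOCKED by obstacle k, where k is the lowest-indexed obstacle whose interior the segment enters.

BLOCKED by obstacle 2

Obstacle 1 [(0,20) (2,8) (8,12) (11,16) (4,22)]:
  edge (0,20)–(2,8): clear
  edge (2,8)–(8,12): clear
  edge (8,12)–(11,16): clear
  edge (11,16)–(4,22): clear
  edge (4,22)–(0,20): clear
  midpoint (14,5) outside
  → clear
Obstacle 2 [(13,5) (23,7) (15,21)]:
  edge (13,5)–(23,7): crosses AB
  edge (23,7)–(15,21): crosses AB
  edge (15,21)–(13,5): clear
  → BLOCKED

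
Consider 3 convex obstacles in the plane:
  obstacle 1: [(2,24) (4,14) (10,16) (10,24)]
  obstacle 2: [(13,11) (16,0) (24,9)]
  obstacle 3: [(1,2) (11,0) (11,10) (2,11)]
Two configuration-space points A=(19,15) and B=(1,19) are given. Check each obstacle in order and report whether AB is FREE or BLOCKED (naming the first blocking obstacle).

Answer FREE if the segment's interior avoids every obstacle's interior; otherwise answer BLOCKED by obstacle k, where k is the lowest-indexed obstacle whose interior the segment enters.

BLOCKED by obstacle 1

Obstacle 1 [(2,24) (4,14) (10,16) (10,24)]:
  edge (2,24)–(4,14): crosses AB
  edge (4,14)–(10,16): clear
  edge (10,16)–(10,24): crosses AB
  edge (10,24)–(2,24): clear
  → BLOCKED
Obstacle 2 [(13,11) (16,0) (24,9)]:
  edge (13,11)–(16,0): clear
  edge (16,0)–(24,9): clear
  edge (24,9)–(13,11): clear
  midpoint (10,17) outside
  → clear
Obstacle 3 [(1,2) (11,0) (11,10) (2,11)]:
  edge (1,2)–(11,0): clear
  edge (11,0)–(11,10): clear
  edge (11,10)–(2,11): clear
  edge (2,11)–(1,2): clear
  midpoint (10,17) outside
  → clear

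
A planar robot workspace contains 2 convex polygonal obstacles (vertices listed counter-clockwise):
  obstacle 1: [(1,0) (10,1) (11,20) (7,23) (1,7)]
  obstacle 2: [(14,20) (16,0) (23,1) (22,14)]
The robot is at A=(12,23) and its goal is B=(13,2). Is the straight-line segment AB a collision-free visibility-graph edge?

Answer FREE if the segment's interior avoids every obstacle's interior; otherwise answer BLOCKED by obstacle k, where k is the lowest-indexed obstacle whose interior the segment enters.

Obstacle 1 [(1,0) (10,1) (11,20) (7,23) (1,7)]:
  edge (1,0)–(10,1): clear
  edge (10,1)–(11,20): clear
  edge (11,20)–(7,23): clear
  edge (7,23)–(1,7): clear
  edge (1,7)–(1,0): clear
  midpoint (25/2,25/2) outside
  → clear
Obstacle 2 [(14,20) (16,0) (23,1) (22,14)]:
  edge (14,20)–(16,0): clear
  edge (16,0)–(23,1): clear
  edge (23,1)–(22,14): clear
  edge (22,14)–(14,20): clear
  midpoint (25/2,25/2) outside
  → clear

FREE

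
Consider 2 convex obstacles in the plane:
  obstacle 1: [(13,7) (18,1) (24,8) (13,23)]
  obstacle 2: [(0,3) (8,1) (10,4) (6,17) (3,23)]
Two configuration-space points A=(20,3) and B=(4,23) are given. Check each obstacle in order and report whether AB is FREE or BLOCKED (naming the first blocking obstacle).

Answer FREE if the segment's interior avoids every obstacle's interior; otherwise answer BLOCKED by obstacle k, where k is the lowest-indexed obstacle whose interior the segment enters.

BLOCKED by obstacle 1

Obstacle 1 [(13,7) (18,1) (24,8) (13,23)]:
  edge (13,7)–(18,1): clear
  edge (18,1)–(24,8): crosses AB
  edge (24,8)–(13,23): clear
  edge (13,23)–(13,7): crosses AB
  → BLOCKED
Obstacle 2 [(0,3) (8,1) (10,4) (6,17) (3,23)]:
  edge (0,3)–(8,1): clear
  edge (8,1)–(10,4): clear
  edge (10,4)–(6,17): clear
  edge (6,17)–(3,23): clear
  edge (3,23)–(0,3): clear
  midpoint (12,13) outside
  → clear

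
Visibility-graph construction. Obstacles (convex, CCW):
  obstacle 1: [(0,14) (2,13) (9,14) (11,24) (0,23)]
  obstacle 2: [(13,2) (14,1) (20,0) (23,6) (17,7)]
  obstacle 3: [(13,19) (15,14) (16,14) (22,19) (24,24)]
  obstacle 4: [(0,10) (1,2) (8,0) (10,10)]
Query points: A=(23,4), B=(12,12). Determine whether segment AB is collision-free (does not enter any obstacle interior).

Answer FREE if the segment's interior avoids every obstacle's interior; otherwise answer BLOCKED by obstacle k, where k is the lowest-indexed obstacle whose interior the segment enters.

Obstacle 1 [(0,14) (2,13) (9,14) (11,24) (0,23)]:
  edge (0,14)–(2,13): clear
  edge (2,13)–(9,14): clear
  edge (9,14)–(11,24): clear
  edge (11,24)–(0,23): clear
  edge (0,23)–(0,14): clear
  midpoint (35/2,8) outside
  → clear
Obstacle 2 [(13,2) (14,1) (20,0) (23,6) (17,7)]:
  edge (13,2)–(14,1): clear
  edge (14,1)–(20,0): clear
  edge (20,0)–(23,6): crosses AB
  edge (23,6)–(17,7): crosses AB
  edge (17,7)–(13,2): clear
  → BLOCKED
Obstacle 3 [(13,19) (15,14) (16,14) (22,19) (24,24)]:
  edge (13,19)–(15,14): clear
  edge (15,14)–(16,14): clear
  edge (16,14)–(22,19): clear
  edge (22,19)–(24,24): clear
  edge (24,24)–(13,19): clear
  midpoint (35/2,8) outside
  → clear
Obstacle 4 [(0,10) (1,2) (8,0) (10,10)]:
  edge (0,10)–(1,2): clear
  edge (1,2)–(8,0): clear
  edge (8,0)–(10,10): clear
  edge (10,10)–(0,10): clear
  midpoint (35/2,8) outside
  → clear

BLOCKED by obstacle 2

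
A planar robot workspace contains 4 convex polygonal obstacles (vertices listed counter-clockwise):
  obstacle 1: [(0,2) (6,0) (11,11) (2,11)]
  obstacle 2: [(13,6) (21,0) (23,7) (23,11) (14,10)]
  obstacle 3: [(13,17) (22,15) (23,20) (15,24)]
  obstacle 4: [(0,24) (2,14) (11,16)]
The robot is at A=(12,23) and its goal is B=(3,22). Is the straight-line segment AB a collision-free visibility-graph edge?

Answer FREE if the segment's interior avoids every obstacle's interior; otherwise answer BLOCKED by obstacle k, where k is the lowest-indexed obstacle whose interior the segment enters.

FREE

Obstacle 1 [(0,2) (6,0) (11,11) (2,11)]:
  edge (0,2)–(6,0): clear
  edge (6,0)–(11,11): clear
  edge (11,11)–(2,11): clear
  edge (2,11)–(0,2): clear
  midpoint (15/2,45/2) outside
  → clear
Obstacle 2 [(13,6) (21,0) (23,7) (23,11) (14,10)]:
  edge (13,6)–(21,0): clear
  edge (21,0)–(23,7): clear
  edge (23,7)–(23,11): clear
  edge (23,11)–(14,10): clear
  edge (14,10)–(13,6): clear
  midpoint (15/2,45/2) outside
  → clear
Obstacle 3 [(13,17) (22,15) (23,20) (15,24)]:
  edge (13,17)–(22,15): clear
  edge (22,15)–(23,20): clear
  edge (23,20)–(15,24): clear
  edge (15,24)–(13,17): clear
  midpoint (15/2,45/2) outside
  → clear
Obstacle 4 [(0,24) (2,14) (11,16)]:
  edge (0,24)–(2,14): clear
  edge (2,14)–(11,16): clear
  edge (11,16)–(0,24): clear
  midpoint (15/2,45/2) outside
  → clear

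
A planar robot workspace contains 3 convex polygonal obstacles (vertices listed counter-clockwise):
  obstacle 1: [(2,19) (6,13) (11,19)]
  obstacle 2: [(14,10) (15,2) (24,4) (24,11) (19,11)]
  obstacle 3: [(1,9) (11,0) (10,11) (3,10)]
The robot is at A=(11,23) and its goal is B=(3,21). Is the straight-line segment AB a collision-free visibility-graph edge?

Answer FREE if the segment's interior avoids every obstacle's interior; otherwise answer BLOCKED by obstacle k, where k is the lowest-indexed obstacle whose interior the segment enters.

Obstacle 1 [(2,19) (6,13) (11,19)]:
  edge (2,19)–(6,13): clear
  edge (6,13)–(11,19): clear
  edge (11,19)–(2,19): clear
  midpoint (7,22) outside
  → clear
Obstacle 2 [(14,10) (15,2) (24,4) (24,11) (19,11)]:
  edge (14,10)–(15,2): clear
  edge (15,2)–(24,4): clear
  edge (24,4)–(24,11): clear
  edge (24,11)–(19,11): clear
  edge (19,11)–(14,10): clear
  midpoint (7,22) outside
  → clear
Obstacle 3 [(1,9) (11,0) (10,11) (3,10)]:
  edge (1,9)–(11,0): clear
  edge (11,0)–(10,11): clear
  edge (10,11)–(3,10): clear
  edge (3,10)–(1,9): clear
  midpoint (7,22) outside
  → clear

FREE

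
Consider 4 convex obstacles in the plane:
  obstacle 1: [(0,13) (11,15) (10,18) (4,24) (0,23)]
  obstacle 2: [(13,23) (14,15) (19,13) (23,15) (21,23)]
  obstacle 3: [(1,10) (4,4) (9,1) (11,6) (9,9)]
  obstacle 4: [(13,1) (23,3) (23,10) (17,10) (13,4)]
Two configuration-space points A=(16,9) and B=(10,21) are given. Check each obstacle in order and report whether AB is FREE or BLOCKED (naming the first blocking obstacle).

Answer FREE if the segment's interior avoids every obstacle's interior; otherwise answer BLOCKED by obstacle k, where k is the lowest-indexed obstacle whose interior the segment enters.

FREE

Obstacle 1 [(0,13) (11,15) (10,18) (4,24) (0,23)]:
  edge (0,13)–(11,15): clear
  edge (11,15)–(10,18): clear
  edge (10,18)–(4,24): clear
  edge (4,24)–(0,23): clear
  edge (0,23)–(0,13): clear
  midpoint (13,15) outside
  → clear
Obstacle 2 [(13,23) (14,15) (19,13) (23,15) (21,23)]:
  edge (13,23)–(14,15): clear
  edge (14,15)–(19,13): clear
  edge (19,13)–(23,15): clear
  edge (23,15)–(21,23): clear
  edge (21,23)–(13,23): clear
  midpoint (13,15) outside
  → clear
Obstacle 3 [(1,10) (4,4) (9,1) (11,6) (9,9)]:
  edge (1,10)–(4,4): clear
  edge (4,4)–(9,1): clear
  edge (9,1)–(11,6): clear
  edge (11,6)–(9,9): clear
  edge (9,9)–(1,10): clear
  midpoint (13,15) outside
  → clear
Obstacle 4 [(13,1) (23,3) (23,10) (17,10) (13,4)]:
  edge (13,1)–(23,3): clear
  edge (23,3)–(23,10): clear
  edge (23,10)–(17,10): clear
  edge (17,10)–(13,4): clear
  edge (13,4)–(13,1): clear
  midpoint (13,15) outside
  → clear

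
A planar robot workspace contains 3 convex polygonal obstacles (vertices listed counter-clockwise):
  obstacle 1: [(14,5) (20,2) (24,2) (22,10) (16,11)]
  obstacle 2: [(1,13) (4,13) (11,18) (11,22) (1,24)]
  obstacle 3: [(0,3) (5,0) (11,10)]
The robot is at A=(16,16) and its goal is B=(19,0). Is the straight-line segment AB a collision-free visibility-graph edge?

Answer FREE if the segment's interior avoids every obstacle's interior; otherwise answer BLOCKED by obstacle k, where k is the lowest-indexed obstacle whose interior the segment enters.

BLOCKED by obstacle 1

Obstacle 1 [(14,5) (20,2) (24,2) (22,10) (16,11)]:
  edge (14,5)–(20,2): crosses AB
  edge (20,2)–(24,2): clear
  edge (24,2)–(22,10): clear
  edge (22,10)–(16,11): crosses AB
  edge (16,11)–(14,5): clear
  → BLOCKED
Obstacle 2 [(1,13) (4,13) (11,18) (11,22) (1,24)]:
  edge (1,13)–(4,13): clear
  edge (4,13)–(11,18): clear
  edge (11,18)–(11,22): clear
  edge (11,22)–(1,24): clear
  edge (1,24)–(1,13): clear
  midpoint (35/2,8) outside
  → clear
Obstacle 3 [(0,3) (5,0) (11,10)]:
  edge (0,3)–(5,0): clear
  edge (5,0)–(11,10): clear
  edge (11,10)–(0,3): clear
  midpoint (35/2,8) outside
  → clear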